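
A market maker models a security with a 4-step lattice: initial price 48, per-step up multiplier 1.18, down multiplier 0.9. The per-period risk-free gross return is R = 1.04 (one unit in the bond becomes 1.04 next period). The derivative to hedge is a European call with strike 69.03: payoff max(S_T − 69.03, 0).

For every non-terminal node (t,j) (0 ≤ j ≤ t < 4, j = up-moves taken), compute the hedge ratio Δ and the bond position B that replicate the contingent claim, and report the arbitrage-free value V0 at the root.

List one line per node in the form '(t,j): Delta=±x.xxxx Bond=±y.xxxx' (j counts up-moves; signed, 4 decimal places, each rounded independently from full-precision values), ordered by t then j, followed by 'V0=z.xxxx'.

No-arbitrage ⇒ martingale measure with p* = (R−d)/(u−d) = 0.5000.
Payoff layer (t=4): V(4,0)=0.0000, V(4,1)=0.0000, V(4,2)=0.0000, V(4,3)=1.9490, V(4,4)=24.0313
(3,0): S=34.9920. Δ = (V_up−V_dn)/(S_up−S_dn) = (0.0000−0.0000)/(41.2906−31.4928) = 0.0000. V = [p*·0.0000 + (1−p*)·0.0000]/1.04 = 0.0000. B = V − Δ·S = 0.0000.
(3,1): S=45.8784. Δ = (V_up−V_dn)/(S_up−S_dn) = (0.0000−0.0000)/(54.1365−41.2906) = 0.0000. V = [p*·0.0000 + (1−p*)·0.0000]/1.04 = 0.0000. B = V − Δ·S = 0.0000.
(3,2): S=60.1517. Δ = (V_up−V_dn)/(S_up−S_dn) = (1.9490−0.0000)/(70.9790−54.1365) = 0.1157. V = [p*·1.9490 + (1−p*)·0.0000]/1.04 = 0.9370. B = V − Δ·S = -6.0236.
(3,3): S=78.8655. Δ = (V_up−V_dn)/(S_up−S_dn) = (24.0313−1.9490)/(93.0613−70.9790) = 1.0000. V = [p*·24.0313 + (1−p*)·1.9490]/1.04 = 12.4905. B = V − Δ·S = -66.3750.
(2,0): S=38.8800. Δ = (V_up−V_dn)/(S_up−S_dn) = (0.0000−0.0000)/(45.8784−34.9920) = 0.0000. V = [p*·0.0000 + (1−p*)·0.0000]/1.04 = 0.0000. B = V − Δ·S = 0.0000.
(2,1): S=50.9760. Δ = (V_up−V_dn)/(S_up−S_dn) = (0.9370−0.0000)/(60.1517−45.8784) = 0.0656. V = [p*·0.9370 + (1−p*)·0.0000]/1.04 = 0.4505. B = V − Δ·S = -2.8960.
(2,2): S=66.8352. Δ = (V_up−V_dn)/(S_up−S_dn) = (12.4905−0.9370)/(78.8655−60.1517) = 0.6174. V = [p*·12.4905 + (1−p*)·0.9370]/1.04 = 6.4556. B = V − Δ·S = -34.8070.
(1,0): S=43.2000. Δ = (V_up−V_dn)/(S_up−S_dn) = (0.4505−0.0000)/(50.9760−38.8800) = 0.0372. V = [p*·0.4505 + (1−p*)·0.0000]/1.04 = 0.2166. B = V − Δ·S = -1.3923.
(1,1): S=56.6400. Δ = (V_up−V_dn)/(S_up−S_dn) = (6.4556−0.4505)/(66.8352−50.9760) = 0.3786. V = [p*·6.4556 + (1−p*)·0.4505]/1.04 = 3.3202. B = V − Δ·S = -18.1265.
(0,0): S=48.0000. Δ = (V_up−V_dn)/(S_up−S_dn) = (3.3202−0.2166)/(56.6400−43.2000) = 0.2309. V = [p*·3.3202 + (1−p*)·0.2166]/1.04 = 1.7004. B = V − Δ·S = -9.3840.
Self-financing check: at every node Δ·S+B equals the discounted successor values.

(0,0): Delta=0.2309 Bond=-9.3840
(1,0): Delta=0.0372 Bond=-1.3923
(1,1): Delta=0.3786 Bond=-18.1265
(2,0): Delta=0.0000 Bond=0.0000
(2,1): Delta=0.0656 Bond=-2.8960
(2,2): Delta=0.6174 Bond=-34.8070
(3,0): Delta=0.0000 Bond=0.0000
(3,1): Delta=0.0000 Bond=0.0000
(3,2): Delta=0.1157 Bond=-6.0236
(3,3): Delta=1.0000 Bond=-66.3750
V0=1.7004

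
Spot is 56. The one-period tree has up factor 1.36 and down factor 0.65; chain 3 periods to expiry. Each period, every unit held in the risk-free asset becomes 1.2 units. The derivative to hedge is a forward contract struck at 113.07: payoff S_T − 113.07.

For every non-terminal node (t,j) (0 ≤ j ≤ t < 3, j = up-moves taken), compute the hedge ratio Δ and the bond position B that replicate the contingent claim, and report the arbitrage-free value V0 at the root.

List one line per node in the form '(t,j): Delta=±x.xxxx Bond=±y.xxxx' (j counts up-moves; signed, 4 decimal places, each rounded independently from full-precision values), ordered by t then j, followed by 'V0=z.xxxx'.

Under the risk-neutral measure, an up-move has probability p* = (R−d)/(u−d) = 0.7746 and values discount at R = 1.2.
Terminal payoffs: V(3,0)=-97.6910, V(3,1)=-80.8924, V(3,2)=-45.7446, V(3,3)=27.7955
(2,0): S=23.6600. Δ = (V_up−V_dn)/(S_up−S_dn) = (-80.8924−-97.6910)/(32.1776−15.3790) = 1.0000. V = [p*·-80.8924 + (1−p*)·-97.6910]/1.2 = -70.5650. B = V − Δ·S = -94.2250.
(2,1): S=49.5040. Δ = (V_up−V_dn)/(S_up−S_dn) = (-45.7446−-80.8924)/(67.3254−32.1776) = 1.0000. V = [p*·-45.7446 + (1−p*)·-80.8924]/1.2 = -44.7210. B = V − Δ·S = -94.2250.
(2,2): S=103.5776. Δ = (V_up−V_dn)/(S_up−S_dn) = (27.7955−-45.7446)/(140.8655−67.3254) = 1.0000. V = [p*·27.7955 + (1−p*)·-45.7446]/1.2 = 9.3526. B = V − Δ·S = -94.2250.
(1,0): S=36.4000. Δ = (V_up−V_dn)/(S_up−S_dn) = (-44.7210−-70.5650)/(49.5040−23.6600) = 1.0000. V = [p*·-44.7210 + (1−p*)·-70.5650]/1.2 = -42.1208. B = V − Δ·S = -78.5208.
(1,1): S=76.1600. Δ = (V_up−V_dn)/(S_up−S_dn) = (9.3526−-44.7210)/(103.5776−49.5040) = 1.0000. V = [p*·9.3526 + (1−p*)·-44.7210]/1.2 = -2.3608. B = V − Δ·S = -78.5208.
(0,0): S=56.0000. Δ = (V_up−V_dn)/(S_up−S_dn) = (-2.3608−-42.1208)/(76.1600−36.4000) = 1.0000. V = [p*·-2.3608 + (1−p*)·-42.1208]/1.2 = -9.4340. B = V − Δ·S = -65.4340.
Root portfolio cost Δ·56+B reproduces V0=-9.4340.

(0,0): Delta=1.0000 Bond=-65.4340
(1,0): Delta=1.0000 Bond=-78.5208
(1,1): Delta=1.0000 Bond=-78.5208
(2,0): Delta=1.0000 Bond=-94.2250
(2,1): Delta=1.0000 Bond=-94.2250
(2,2): Delta=1.0000 Bond=-94.2250
V0=-9.4340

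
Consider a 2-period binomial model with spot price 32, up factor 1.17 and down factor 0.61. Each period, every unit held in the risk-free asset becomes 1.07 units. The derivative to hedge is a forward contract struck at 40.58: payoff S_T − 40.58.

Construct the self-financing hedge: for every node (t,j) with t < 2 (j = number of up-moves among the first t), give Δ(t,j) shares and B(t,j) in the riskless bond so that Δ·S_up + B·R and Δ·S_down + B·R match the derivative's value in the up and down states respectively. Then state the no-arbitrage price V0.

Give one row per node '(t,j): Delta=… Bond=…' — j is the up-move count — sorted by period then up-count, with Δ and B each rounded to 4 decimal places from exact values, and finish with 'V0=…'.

(0,0): Delta=1.0000 Bond=-35.4441
(1,0): Delta=1.0000 Bond=-37.9252
(1,1): Delta=1.0000 Bond=-37.9252
V0=-3.4441

Risk-neutral probability p* = (R−d)/(u−d) = (1.07−0.61)/(1.17−0.61) = 0.8214.
Terminal values V(2,·): V(2,0)=-28.6728, V(2,1)=-17.7416, V(2,2)=3.2248
  t=1,j=0: stock 19.5200 → up 22.8384 (V=-17.7416), down 11.9072 (V=-28.6728). Price -18.4052; hedge Δ=1.0000, bond B=-37.9252.
  t=1,j=1: stock 37.4400 → up 43.8048 (V=3.2248), down 22.8384 (V=-17.7416). Price -0.4852; hedge Δ=1.0000, bond B=-37.9252.
  t=0,j=0: stock 32.0000 → up 37.4400 (V=-0.4852), down 19.5200 (V=-18.4052). Price -3.4441; hedge Δ=1.0000, bond B=-35.4441.
Root portfolio cost Δ·32+B reproduces V0=-3.4441.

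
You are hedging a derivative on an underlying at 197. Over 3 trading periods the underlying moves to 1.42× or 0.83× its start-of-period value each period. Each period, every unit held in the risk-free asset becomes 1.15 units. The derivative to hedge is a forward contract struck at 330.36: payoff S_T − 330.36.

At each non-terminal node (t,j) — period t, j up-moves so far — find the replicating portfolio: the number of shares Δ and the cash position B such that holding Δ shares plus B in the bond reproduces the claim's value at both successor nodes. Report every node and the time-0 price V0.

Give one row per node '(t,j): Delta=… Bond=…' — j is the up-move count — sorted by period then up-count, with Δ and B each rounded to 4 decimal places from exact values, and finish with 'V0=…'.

(0,0): Delta=1.0000 Bond=-217.2171
(1,0): Delta=1.0000 Bond=-249.7996
(1,1): Delta=1.0000 Bond=-249.7996
(2,0): Delta=1.0000 Bond=-287.2696
(2,1): Delta=1.0000 Bond=-287.2696
(2,2): Delta=1.0000 Bond=-287.2696
V0=-20.2171

The replicating-portfolio and risk-neutral prices coincide; use p* = (1.15−0.83)/(1.42−0.83) = 0.5424 for the latter.
Terminal payoffs: V(3,0)=-217.7180, V(3,1)=-137.6471, V(3,2)=-0.6584, V(3,3)=233.7077
Node (2,0) S=135.7133: V=(p*·-137.6471+(1−p*)·-217.7180)/1.15=-151.5563; Δ=(-137.6471−-217.7180)/(192.7129−112.6420)=1.0000; B=V−Δ·S=-287.2696
Node (2,1) S=232.1842: V=(p*·-0.6584+(1−p*)·-137.6471)/1.15=-55.0854; Δ=(-0.6584−-137.6471)/(329.7016−192.7129)=1.0000; B=V−Δ·S=-287.2696
Node (2,2) S=397.2308: V=(p*·233.7077+(1−p*)·-0.6584)/1.15=109.9612; Δ=(233.7077−-0.6584)/(564.0677−329.7016)=1.0000; B=V−Δ·S=-287.2696
Node (1,0) S=163.5100: V=(p*·-55.0854+(1−p*)·-151.5563)/1.15=-86.2896; Δ=(-55.0854−-151.5563)/(232.1842−135.7133)=1.0000; B=V−Δ·S=-249.7996
Node (1,1) S=279.7400: V=(p*·109.9612+(1−p*)·-55.0854)/1.15=29.9404; Δ=(109.9612−-55.0854)/(397.2308−232.1842)=1.0000; B=V−Δ·S=-249.7996
Node (0,0) S=197.0000: V=(p*·29.9404+(1−p*)·-86.2896)/1.15=-20.2171; Δ=(29.9404−-86.2896)/(279.7400−163.5100)=1.0000; B=V−Δ·S=-217.2171
The time-0 hedge costs -20.2171, which is the no-arbitrage price.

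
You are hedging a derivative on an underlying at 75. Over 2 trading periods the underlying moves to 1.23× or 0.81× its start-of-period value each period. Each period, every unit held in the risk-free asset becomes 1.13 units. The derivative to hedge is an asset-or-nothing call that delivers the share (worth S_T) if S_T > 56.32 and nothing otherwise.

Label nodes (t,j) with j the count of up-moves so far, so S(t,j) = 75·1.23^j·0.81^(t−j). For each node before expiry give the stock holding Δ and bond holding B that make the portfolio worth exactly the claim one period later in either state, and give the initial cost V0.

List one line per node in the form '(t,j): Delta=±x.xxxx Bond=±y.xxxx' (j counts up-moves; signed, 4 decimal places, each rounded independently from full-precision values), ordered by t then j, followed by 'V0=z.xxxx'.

(0,0): Delta=1.3291 Bond=-26.8708
(1,0): Delta=2.9286 Bond=-127.5289
(1,1): Delta=1.0000 Bond=0.0000
V0=72.8154

Under the risk-neutral measure, an up-move has probability p* = (R−d)/(u−d) = 0.7619 and values discount at R = 1.13.
Terminal payoffs: V(2,0)=0.0000, V(2,1)=74.7225, V(2,2)=113.4675
Node (1,0) S=60.7500: V=(p*·74.7225+(1−p*)·0.0000)/1.13=50.3818; Δ=(74.7225−0.0000)/(74.7225−49.2075)=2.9286; B=V−Δ·S=-127.5289
Node (1,1) S=92.2500: V=(p*·113.4675+(1−p*)·74.7225)/1.13=92.2500; Δ=(113.4675−74.7225)/(113.4675−74.7225)=1.0000; B=V−Δ·S=0.0000
Node (0,0) S=75.0000: V=(p*·92.2500+(1−p*)·50.3818)/1.13=72.8154; Δ=(92.2500−50.3818)/(92.2500−60.7500)=1.3291; B=V−Δ·S=-26.8708
Root portfolio cost Δ·75+B reproduces V0=72.8154.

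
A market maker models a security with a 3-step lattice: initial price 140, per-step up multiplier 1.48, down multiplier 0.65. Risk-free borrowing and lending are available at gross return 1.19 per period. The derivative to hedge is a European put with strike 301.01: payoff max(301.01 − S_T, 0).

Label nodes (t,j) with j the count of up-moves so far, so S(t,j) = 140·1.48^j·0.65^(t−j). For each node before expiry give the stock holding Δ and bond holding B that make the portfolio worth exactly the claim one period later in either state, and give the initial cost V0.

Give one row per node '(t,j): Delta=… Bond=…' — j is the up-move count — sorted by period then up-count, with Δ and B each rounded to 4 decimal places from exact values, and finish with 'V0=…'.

Under the risk-neutral measure, an up-move has probability p* = (R−d)/(u−d) = 0.6506 and values discount at R = 1.19.
Terminal values V(3,·): V(3,0)=262.5625, V(3,1)=213.4680, V(3,2)=101.6836, V(3,3)=0.0000
Node (2,0) S=59.1500: V=(p*·213.4680+(1−p*)·262.5625)/1.19=193.7996; Δ=(213.4680−262.5625)/(87.5420−38.4475)=-1.0000; B=V−Δ·S=252.9496
Node (2,1) S=134.6800: V=(p*·101.6836+(1−p*)·213.4680)/1.19=118.2696; Δ=(101.6836−213.4680)/(199.3264−87.5420)=-1.0000; B=V−Δ·S=252.9496
Node (2,2) S=306.6560: V=(p*·0.0000+(1−p*)·101.6836)/1.19=29.8555; Δ=(0.0000−101.6836)/(453.8509−199.3264)=-0.3995; B=V−Δ·S=152.3658
Node (1,0) S=91.0000: V=(p*·118.2696+(1−p*)·193.7996)/1.19=121.5627; Δ=(118.2696−193.7996)/(134.6800−59.1500)=-1.0000; B=V−Δ·S=212.5627
Node (1,1) S=207.2000: V=(p*·29.8555+(1−p*)·118.2696)/1.19=51.0480; Δ=(29.8555−118.2696)/(306.6560−134.6800)=-0.5141; B=V−Δ·S=157.5710
Node (0,0) S=140.0000: V=(p*·51.0480+(1−p*)·121.5627)/1.19=63.6014; Δ=(51.0480−121.5627)/(207.2000−91.0000)=-0.6068; B=V−Δ·S=148.5588
Self-financing check: at every node Δ·S+B equals the discounted successor values.

(0,0): Delta=-0.6068 Bond=148.5588
(1,0): Delta=-1.0000 Bond=212.5627
(1,1): Delta=-0.5141 Bond=157.5710
(2,0): Delta=-1.0000 Bond=252.9496
(2,1): Delta=-1.0000 Bond=252.9496
(2,2): Delta=-0.3995 Bond=152.3658
V0=63.6014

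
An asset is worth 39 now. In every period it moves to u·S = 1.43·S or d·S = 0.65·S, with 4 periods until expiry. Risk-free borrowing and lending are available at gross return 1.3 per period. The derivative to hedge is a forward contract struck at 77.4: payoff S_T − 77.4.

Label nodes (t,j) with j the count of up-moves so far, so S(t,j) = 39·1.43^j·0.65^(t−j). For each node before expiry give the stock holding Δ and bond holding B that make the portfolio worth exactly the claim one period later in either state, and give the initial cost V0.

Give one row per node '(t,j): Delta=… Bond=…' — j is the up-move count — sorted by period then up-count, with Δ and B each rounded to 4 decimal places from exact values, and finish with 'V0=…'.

No-arbitrage ⇒ martingale measure with p* = (R−d)/(u−d) = 0.8333.
At expiry t=4: V(4,0)=-70.4383, V(4,1)=-62.0842, V(4,2)=-43.7052, V(4,3)=-3.2714, V(4,4)=85.6830
Node (3,0) S=10.7104: V=(p*·-62.0842+(1−p*)·-70.4383)/1.3=-48.8281; Δ=(-62.0842−-70.4383)/(15.3158−6.9617)=1.0000; B=V−Δ·S=-59.5385
Node (3,1) S=23.5628: V=(p*·-43.7052+(1−p*)·-62.0842)/1.3=-35.9756; Δ=(-43.7052−-62.0842)/(33.6948−15.3158)=1.0000; B=V−Δ·S=-59.5385
Node (3,2) S=51.8382: V=(p*·-3.2714+(1−p*)·-43.7052)/1.3=-7.7002; Δ=(-3.2714−-43.7052)/(74.1286−33.6948)=1.0000; B=V−Δ·S=-59.5385
Node (3,3) S=114.0441: V=(p*·85.6830+(1−p*)·-3.2714)/1.3=54.5056; Δ=(85.6830−-3.2714)/(163.0830−74.1286)=1.0000; B=V−Δ·S=-59.5385
Node (2,0) S=16.4775: V=(p*·-35.9756+(1−p*)·-48.8281)/1.3=-29.3213; Δ=(-35.9756−-48.8281)/(23.5628−10.7104)=1.0000; B=V−Δ·S=-45.7988
Node (2,1) S=36.2505: V=(p*·-7.7002+(1−p*)·-35.9756)/1.3=-9.5483; Δ=(-7.7002−-35.9756)/(51.8382−23.5628)=1.0000; B=V−Δ·S=-45.7988
Node (2,2) S=79.7511: V=(p*·54.5056+(1−p*)·-7.7002)/1.3=33.9523; Δ=(54.5056−-7.7002)/(114.0441−51.8382)=1.0000; B=V−Δ·S=-45.7988
Node (1,0) S=25.3500: V=(p*·-9.5483+(1−p*)·-29.3213)/1.3=-9.8799; Δ=(-9.5483−-29.3213)/(36.2505−16.4775)=1.0000; B=V−Δ·S=-35.2299
Node (1,1) S=55.7700: V=(p*·33.9523+(1−p*)·-9.5483)/1.3=20.5401; Δ=(33.9523−-9.5483)/(79.7511−36.2505)=1.0000; B=V−Δ·S=-35.2299
Node (0,0) S=39.0000: V=(p*·20.5401+(1−p*)·-9.8799)/1.3=11.9001; Δ=(20.5401−-9.8799)/(55.7700−25.3500)=1.0000; B=V−Δ·S=-27.0999
Root portfolio cost Δ·39+B reproduces V0=11.9001.

(0,0): Delta=1.0000 Bond=-27.0999
(1,0): Delta=1.0000 Bond=-35.2299
(1,1): Delta=1.0000 Bond=-35.2299
(2,0): Delta=1.0000 Bond=-45.7988
(2,1): Delta=1.0000 Bond=-45.7988
(2,2): Delta=1.0000 Bond=-45.7988
(3,0): Delta=1.0000 Bond=-59.5385
(3,1): Delta=1.0000 Bond=-59.5385
(3,2): Delta=1.0000 Bond=-59.5385
(3,3): Delta=1.0000 Bond=-59.5385
V0=11.9001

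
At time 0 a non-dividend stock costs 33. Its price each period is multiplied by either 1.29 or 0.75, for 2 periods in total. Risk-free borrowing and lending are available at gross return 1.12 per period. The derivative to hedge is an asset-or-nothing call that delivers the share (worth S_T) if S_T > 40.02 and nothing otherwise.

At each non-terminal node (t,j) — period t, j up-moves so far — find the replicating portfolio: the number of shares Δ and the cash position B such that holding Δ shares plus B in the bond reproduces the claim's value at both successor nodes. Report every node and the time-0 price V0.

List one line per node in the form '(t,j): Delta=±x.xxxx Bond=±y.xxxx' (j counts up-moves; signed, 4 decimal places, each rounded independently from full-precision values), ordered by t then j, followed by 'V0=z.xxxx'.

(0,0): Delta=1.8853 Bond=-41.6613
(1,0): Delta=0.0000 Bond=0.0000
(1,1): Delta=2.3889 Bond=-68.0993
V0=20.5529

The replicating-portfolio and risk-neutral prices coincide; use p* = (1.12−0.75)/(1.29−0.75) = 0.6852 for the latter.
Payoff layer (t=2): V(2,0)=0.0000, V(2,1)=0.0000, V(2,2)=54.9153
  t=1,j=0: stock 24.7500 → up 31.9275 (V=0.0000), down 18.5625 (V=0.0000). Price 0.0000; hedge Δ=0.0000, bond B=0.0000.
  t=1,j=1: stock 42.5700 → up 54.9153 (V=54.9153), down 31.9275 (V=0.0000). Price 33.5957; hedge Δ=2.3889, bond B=-68.0993.
  t=0,j=0: stock 33.0000 → up 42.5700 (V=33.5957), down 24.7500 (V=0.0000). Price 20.5529; hedge Δ=1.8853, bond B=-41.6613.
The time-0 hedge costs 20.5529, which is the no-arbitrage price.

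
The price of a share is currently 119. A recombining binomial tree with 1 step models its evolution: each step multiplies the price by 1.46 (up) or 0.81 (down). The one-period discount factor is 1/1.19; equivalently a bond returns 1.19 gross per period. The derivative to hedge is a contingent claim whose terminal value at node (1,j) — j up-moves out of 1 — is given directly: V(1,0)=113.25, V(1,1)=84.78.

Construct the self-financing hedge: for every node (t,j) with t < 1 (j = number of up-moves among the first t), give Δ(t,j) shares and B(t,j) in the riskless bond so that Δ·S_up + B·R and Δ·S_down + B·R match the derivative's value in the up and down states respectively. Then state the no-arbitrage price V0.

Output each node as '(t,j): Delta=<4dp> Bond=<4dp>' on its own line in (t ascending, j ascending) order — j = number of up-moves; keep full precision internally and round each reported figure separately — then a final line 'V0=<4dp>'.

Since d<R<u, set p* = (R−d)/(u−d) = 0.5846; price each node as the discounted p*-expectation of its children.
Terminal payoffs: V(1,0)=113.2500, V(1,1)=84.7800
  t=0,j=0: stock 119.0000 → up 173.7400 (V=84.7800), down 96.3900 (V=113.2500). Price 81.1815; hedge Δ=-0.3681, bond B=124.9815.
Self-financing check: at every node Δ·S+B equals the discounted successor values.

(0,0): Delta=-0.3681 Bond=124.9815
V0=81.1815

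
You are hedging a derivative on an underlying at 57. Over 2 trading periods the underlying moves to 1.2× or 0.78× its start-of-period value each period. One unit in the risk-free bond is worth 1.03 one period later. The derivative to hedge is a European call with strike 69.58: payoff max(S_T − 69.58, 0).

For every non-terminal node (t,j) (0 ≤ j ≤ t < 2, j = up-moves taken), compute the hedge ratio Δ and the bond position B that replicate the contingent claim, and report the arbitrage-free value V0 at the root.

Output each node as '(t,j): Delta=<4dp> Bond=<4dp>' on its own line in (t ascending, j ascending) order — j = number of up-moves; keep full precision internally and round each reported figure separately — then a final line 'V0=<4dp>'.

(0,0): Delta=0.3017 Bond=-13.0248
(1,0): Delta=0.0000 Bond=0.0000
(1,1): Delta=0.4351 Bond=-22.5381
V0=4.1746

The replicating-portfolio and risk-neutral prices coincide; use p* = (1.03−0.78)/(1.2−0.78) = 0.5952 for the latter.
Terminal values V(2,·): V(2,0)=0.0000, V(2,1)=0.0000, V(2,2)=12.5000
  t=1,j=0: stock 44.4600 → up 53.3520 (V=0.0000), down 34.6788 (V=0.0000). Price 0.0000; hedge Δ=0.0000, bond B=0.0000.
  t=1,j=1: stock 68.4000 → up 82.0800 (V=12.5000), down 53.3520 (V=0.0000). Price 7.2238; hedge Δ=0.4351, bond B=-22.5381.
  t=0,j=0: stock 57.0000 → up 68.4000 (V=7.2238), down 44.4600 (V=0.0000). Price 4.1746; hedge Δ=0.3017, bond B=-13.0248.
Root portfolio cost Δ·57+B reproduces V0=4.1746.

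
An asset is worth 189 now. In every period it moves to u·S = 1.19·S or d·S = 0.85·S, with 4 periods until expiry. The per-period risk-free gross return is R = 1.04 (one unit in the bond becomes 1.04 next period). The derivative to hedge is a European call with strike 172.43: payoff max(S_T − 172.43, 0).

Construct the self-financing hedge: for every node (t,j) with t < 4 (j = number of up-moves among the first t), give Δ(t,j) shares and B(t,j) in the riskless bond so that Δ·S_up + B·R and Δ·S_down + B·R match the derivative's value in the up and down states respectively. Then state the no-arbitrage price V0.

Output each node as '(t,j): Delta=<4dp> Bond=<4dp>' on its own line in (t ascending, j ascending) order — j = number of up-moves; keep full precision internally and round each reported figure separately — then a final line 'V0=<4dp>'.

(0,0): Delta=0.7983 Bond=-101.2454
(1,0): Delta=0.5836 Bond=-70.8195
(1,1): Delta=0.9193 Bond=-132.5129
(2,0): Delta=0.2424 Bond=-27.0499
(2,1): Delta=0.7761 Bond=-110.4435
(2,2): Delta=1.0000 Bond=-159.4212
(3,0): Delta=0.0000 Bond=0.0000
(3,1): Delta=0.3790 Bond=-50.3413
(3,2): Delta=1.0000 Bond=-165.7981
(3,3): Delta=1.0000 Bond=-165.7981
V0=49.6239

The replicating-portfolio and risk-neutral prices coincide; use p* = (1.04−0.85)/(1.19−0.85) = 0.5588 for the latter.
Terminal payoffs: V(4,0)=0.0000, V(4,1)=0.0000, V(4,2)=20.9420, V(4,3)=98.2908, V(4,4)=206.5791
Node (3,0) S=116.0696: V=(p*·0.0000+(1−p*)·0.0000)/1.04=0.0000; Δ=(0.0000−0.0000)/(138.1229−98.6592)=0.0000; B=V−Δ·S=0.0000
Node (3,1) S=162.4975: V=(p*·20.9420+(1−p*)·0.0000)/1.04=11.2528; Δ=(20.9420−0.0000)/(193.3720−138.1229)=0.3790; B=V−Δ·S=-50.3413
Node (3,2) S=227.4965: V=(p*·98.2908+(1−p*)·20.9420)/1.04=61.6984; Δ=(98.2908−20.9420)/(270.7208−193.3720)=1.0000; B=V−Δ·S=-165.7981
Node (3,3) S=318.4951: V=(p*·206.5791+(1−p*)·98.2908)/1.04=152.6970; Δ=(206.5791−98.2908)/(379.0091−270.7208)=1.0000; B=V−Δ·S=-165.7981
Node (2,0) S=136.5525: V=(p*·11.2528+(1−p*)·0.0000)/1.04=6.0465; Δ=(11.2528−0.0000)/(162.4975−116.0696)=0.2424; B=V−Δ·S=-27.0499
Node (2,1) S=191.1735: V=(p*·61.6984+(1−p*)·11.2528)/1.04=37.9259; Δ=(61.6984−11.2528)/(227.4965−162.4975)=0.7761; B=V−Δ·S=-110.4435
Node (2,2) S=267.6429: V=(p*·152.6970+(1−p*)·61.6984)/1.04=108.2217; Δ=(152.6970−61.6984)/(318.4951−227.4965)=1.0000; B=V−Δ·S=-159.4212
Node (1,0) S=160.6500: V=(p*·37.9259+(1−p*)·6.0465)/1.04=22.9437; Δ=(37.9259−6.0465)/(191.1735−136.5525)=0.5836; B=V−Δ·S=-70.8195
Node (1,1) S=224.9100: V=(p*·108.2217+(1−p*)·37.9259)/1.04=74.2393; Δ=(108.2217−37.9259)/(267.6429−191.1735)=0.9193; B=V−Δ·S=-132.5129
Node (0,0) S=189.0000: V=(p*·74.2393+(1−p*)·22.9437)/1.04=49.6239; Δ=(74.2393−22.9437)/(224.9100−160.6500)=0.7983; B=V−Δ·S=-101.2454
The time-0 hedge costs 49.6239, which is the no-arbitrage price.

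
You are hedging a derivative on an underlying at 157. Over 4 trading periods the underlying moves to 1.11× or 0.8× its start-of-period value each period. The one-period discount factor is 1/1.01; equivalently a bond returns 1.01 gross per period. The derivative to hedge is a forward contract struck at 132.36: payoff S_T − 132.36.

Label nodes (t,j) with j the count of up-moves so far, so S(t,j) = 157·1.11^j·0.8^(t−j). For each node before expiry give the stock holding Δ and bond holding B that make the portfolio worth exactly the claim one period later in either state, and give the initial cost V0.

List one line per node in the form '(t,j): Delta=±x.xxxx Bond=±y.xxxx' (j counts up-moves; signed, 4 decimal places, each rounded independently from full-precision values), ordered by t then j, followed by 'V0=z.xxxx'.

(0,0): Delta=1.0000 Bond=-127.1954
(1,0): Delta=1.0000 Bond=-128.4673
(1,1): Delta=1.0000 Bond=-128.4673
(2,0): Delta=1.0000 Bond=-129.7520
(2,1): Delta=1.0000 Bond=-129.7520
(2,2): Delta=1.0000 Bond=-129.7520
(3,0): Delta=1.0000 Bond=-131.0495
(3,1): Delta=1.0000 Bond=-131.0495
(3,2): Delta=1.0000 Bond=-131.0495
(3,3): Delta=1.0000 Bond=-131.0495
V0=29.8046

No-arbitrage ⇒ martingale measure with p* = (R−d)/(u−d) = 0.6774.
Terminal values V(4,·): V(4,0)=-68.0528, V(4,1)=-43.1338, V(4,2)=-8.5586, V(4,3)=39.4145, V(4,4)=105.9771
Node (3,0) S=80.3840: V=(p*·-43.1338+(1−p*)·-68.0528)/1.01=-50.6655; Δ=(-43.1338−-68.0528)/(89.2262−64.3072)=1.0000; B=V−Δ·S=-131.0495
Node (3,1) S=111.5328: V=(p*·-8.5586+(1−p*)·-43.1338)/1.01=-19.5167; Δ=(-8.5586−-43.1338)/(123.8014−89.2262)=1.0000; B=V−Δ·S=-131.0495
Node (3,2) S=154.7518: V=(p*·39.4145+(1−p*)·-8.5586)/1.01=23.7023; Δ=(39.4145−-8.5586)/(171.7745−123.8014)=1.0000; B=V−Δ·S=-131.0495
Node (3,3) S=214.7181: V=(p*·105.9771+(1−p*)·39.4145)/1.01=83.6686; Δ=(105.9771−39.4145)/(238.3371−171.7745)=1.0000; B=V−Δ·S=-131.0495
Node (2,0) S=100.4800: V=(p*·-19.5167+(1−p*)·-50.6655)/1.01=-29.2720; Δ=(-19.5167−-50.6655)/(111.5328−80.3840)=1.0000; B=V−Δ·S=-129.7520
Node (2,1) S=139.4160: V=(p*·23.7023+(1−p*)·-19.5167)/1.01=9.6640; Δ=(23.7023−-19.5167)/(154.7518−111.5328)=1.0000; B=V−Δ·S=-129.7520
Node (2,2) S=193.4397: V=(p*·83.6686+(1−p*)·23.7023)/1.01=63.6877; Δ=(83.6686−23.7023)/(214.7181−154.7518)=1.0000; B=V−Δ·S=-129.7520
Node (1,0) S=125.6000: V=(p*·9.6640+(1−p*)·-29.2720)/1.01=-2.8673; Δ=(9.6640−-29.2720)/(139.4160−100.4800)=1.0000; B=V−Δ·S=-128.4673
Node (1,1) S=174.2700: V=(p*·63.6877+(1−p*)·9.6640)/1.01=45.8027; Δ=(63.6877−9.6640)/(193.4397−139.4160)=1.0000; B=V−Δ·S=-128.4673
Node (0,0) S=157.0000: V=(p*·45.8027+(1−p*)·-2.8673)/1.01=29.8046; Δ=(45.8027−-2.8673)/(174.2700−125.6000)=1.0000; B=V−Δ·S=-127.1954
Check: Δ(0,0)·S0 + B(0,0) = 29.8046 = V0.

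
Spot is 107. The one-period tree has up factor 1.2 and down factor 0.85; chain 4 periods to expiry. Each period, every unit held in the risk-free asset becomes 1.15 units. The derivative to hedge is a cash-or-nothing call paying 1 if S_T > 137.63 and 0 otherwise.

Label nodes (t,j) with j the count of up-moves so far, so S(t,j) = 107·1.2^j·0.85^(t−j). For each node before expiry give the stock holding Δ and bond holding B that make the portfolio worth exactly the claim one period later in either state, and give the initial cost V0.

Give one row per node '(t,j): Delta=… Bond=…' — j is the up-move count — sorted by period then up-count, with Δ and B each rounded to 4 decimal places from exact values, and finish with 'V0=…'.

(0,0): Delta=0.0055 Bond=-0.0772
(1,0): Delta=0.0175 Bond=-1.1732
(1,1): Delta=0.0041 Bond=0.0920
(2,0): Delta=0.0000 Bond=0.0000
(2,1): Delta=0.0195 Bond=-1.5740
(2,2): Delta=0.0023 Bond=0.3858
(3,0): Delta=0.0000 Bond=0.0000
(3,1): Delta=0.0000 Bond=0.0000
(3,2): Delta=0.0218 Bond=-2.1118
(3,3): Delta=0.0000 Bond=0.8696
V0=0.5144

Risk-neutral probability p* = (R−d)/(u−d) = (1.15−0.85)/(1.2−0.85) = 0.8571.
Payoff layer (t=4): V(4,0)=0.0000, V(4,1)=0.0000, V(4,2)=0.0000, V(4,3)=1.0000, V(4,4)=1.0000
Node (3,0) S=65.7114: V=(p*·0.0000+(1−p*)·0.0000)/1.15=0.0000; Δ=(0.0000−0.0000)/(78.8536−55.8547)=0.0000; B=V−Δ·S=0.0000
Node (3,1) S=92.7690: V=(p*·0.0000+(1−p*)·0.0000)/1.15=0.0000; Δ=(0.0000−0.0000)/(111.3228−78.8536)=0.0000; B=V−Δ·S=0.0000
Node (3,2) S=130.9680: V=(p*·1.0000+(1−p*)·0.0000)/1.15=0.7453; Δ=(1.0000−0.0000)/(157.1616−111.3228)=0.0218; B=V−Δ·S=-2.1118
Node (3,3) S=184.8960: V=(p*·1.0000+(1−p*)·1.0000)/1.15=0.8696; Δ=(1.0000−1.0000)/(221.8752−157.1616)=0.0000; B=V−Δ·S=0.8696
Node (2,0) S=77.3075: V=(p*·0.0000+(1−p*)·0.0000)/1.15=0.0000; Δ=(0.0000−0.0000)/(92.7690−65.7114)=0.0000; B=V−Δ·S=0.0000
Node (2,1) S=109.1400: V=(p*·0.7453+(1−p*)·0.0000)/1.15=0.5555; Δ=(0.7453−0.0000)/(130.9680−92.7690)=0.0195; B=V−Δ·S=-1.5740
Node (2,2) S=154.0800: V=(p*·0.8696+(1−p*)·0.7453)/1.15=0.7407; Δ=(0.8696−0.7453)/(184.8960−130.9680)=0.0023; B=V−Δ·S=0.3858
Node (1,0) S=90.9500: V=(p*·0.5555+(1−p*)·0.0000)/1.15=0.4141; Δ=(0.5555−0.0000)/(109.1400−77.3075)=0.0175; B=V−Δ·S=-1.1732
Node (1,1) S=128.4000: V=(p*·0.7407+(1−p*)·0.5555)/1.15=0.6211; Δ=(0.7407−0.5555)/(154.0800−109.1400)=0.0041; B=V−Δ·S=0.0920
Node (0,0) S=107.0000: V=(p*·0.6211+(1−p*)·0.4141)/1.15=0.5144; Δ=(0.6211−0.4141)/(128.4000−90.9500)=0.0055; B=V−Δ·S=-0.0772
Each (Δ,B) replicates both successor values, so the strategy is self-financing and V0 is arbitrage-free.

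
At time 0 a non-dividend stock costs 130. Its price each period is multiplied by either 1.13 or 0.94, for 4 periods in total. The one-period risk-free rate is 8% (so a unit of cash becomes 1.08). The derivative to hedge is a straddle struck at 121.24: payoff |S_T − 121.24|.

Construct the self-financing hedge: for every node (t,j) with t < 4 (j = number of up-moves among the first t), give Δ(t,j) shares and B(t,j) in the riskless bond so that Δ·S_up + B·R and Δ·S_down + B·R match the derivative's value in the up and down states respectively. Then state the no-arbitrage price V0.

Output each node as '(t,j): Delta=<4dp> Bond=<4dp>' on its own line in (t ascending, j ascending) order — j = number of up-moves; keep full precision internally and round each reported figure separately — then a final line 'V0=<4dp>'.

(0,0): Delta=0.9769 Bond=-85.9693
(1,0): Delta=0.8990 Bond=-83.3344
(1,1): Delta=1.0000 Bond=-96.2442
(2,0): Delta=0.5592 Bond=-50.9617
(2,1): Delta=1.0000 Bond=-103.9438
(2,2): Delta=1.0000 Bond=-103.9438
(3,0): Delta=-0.9247 Bond=105.1791
(3,1): Delta=1.0000 Bond=-112.2593
(3,2): Delta=1.0000 Bond=-112.2593
(3,3): Delta=1.0000 Bond=-112.2593
V0=41.0242

Since d<R<u, set p* = (R−d)/(u−d) = 0.7368; price each node as the discounted p*-expectation of its children.
Terminal values V(4,·): V(4,0)=19.7426, V(4,1)=0.7728, V(4,2)=25.4349, V(4,3)=55.0820, V(4,4)=90.7216
  t=3,j=0: stock 107.9759 → up 122.0128 (V=0.7728), down 101.4974 (V=19.7426). Price 5.3378; hedge Δ=-0.9247, bond B=105.1791.
  t=3,j=1: stock 129.8008 → up 146.6749 (V=25.4349), down 122.0128 (V=0.7728). Price 17.5416; hedge Δ=1.0000, bond B=-112.2593.
  t=3,j=2: stock 156.0372 → up 176.3220 (V=55.0820), down 146.6749 (V=25.4349). Price 43.7779; hedge Δ=1.0000, bond B=-112.2593.
  t=3,j=3: stock 187.5766 → up 211.9616 (V=90.7216), down 176.3220 (V=55.0820). Price 75.3174; hedge Δ=1.0000, bond B=-112.2593.
  t=2,j=0: stock 114.8680 → up 129.8008 (V=17.5416), down 107.9759 (V=5.3378). Price 13.2686; hedge Δ=0.5592, bond B=-50.9617.
  t=2,j=1: stock 138.0860 → up 156.0372 (V=43.7779), down 129.8008 (V=17.5416). Price 34.1422; hedge Δ=1.0000, bond B=-103.9438.
  t=2,j=2: stock 165.9970 → up 187.5766 (V=75.3174), down 156.0372 (V=43.7779). Price 62.0532; hedge Δ=1.0000, bond B=-103.9438.
  t=1,j=0: stock 122.2000 → up 138.0860 (V=34.1422), down 114.8680 (V=13.2686). Price 26.5270; hedge Δ=0.8990, bond B=-83.3344.
  t=1,j=1: stock 146.9000 → up 165.9970 (V=62.0532), down 138.0860 (V=34.1422). Price 50.6558; hedge Δ=1.0000, bond B=-96.2442.
  t=0,j=0: stock 130.0000 → up 146.9000 (V=50.6558), down 122.2000 (V=26.5270). Price 41.0242; hedge Δ=0.9769, bond B=-85.9693.
Self-financing check: at every node Δ·S+B equals the discounted successor values.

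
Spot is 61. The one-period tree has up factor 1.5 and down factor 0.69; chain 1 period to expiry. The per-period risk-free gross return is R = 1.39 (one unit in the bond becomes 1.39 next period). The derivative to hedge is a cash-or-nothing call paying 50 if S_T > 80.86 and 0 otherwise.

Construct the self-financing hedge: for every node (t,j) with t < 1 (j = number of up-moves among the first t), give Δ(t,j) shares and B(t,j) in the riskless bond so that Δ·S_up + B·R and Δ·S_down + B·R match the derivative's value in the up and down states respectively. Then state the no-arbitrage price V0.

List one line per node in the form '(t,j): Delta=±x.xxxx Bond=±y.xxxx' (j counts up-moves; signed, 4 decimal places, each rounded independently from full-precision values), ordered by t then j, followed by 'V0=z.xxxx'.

Risk-neutral probability p* = (R−d)/(u−d) = (1.39−0.69)/(1.5−0.69) = 0.8642.
Payoff layer (t=1): V(1,0)=0.0000, V(1,1)=50.0000
(0,0): S=61.0000. Δ = (V_up−V_dn)/(S_up−S_dn) = (50.0000−0.0000)/(91.5000−42.0900) = 1.0119. V = [p*·50.0000 + (1−p*)·0.0000]/1.39 = 31.0862. B = V − Δ·S = -30.6422.
Check: Δ(0,0)·S0 + B(0,0) = 31.0862 = V0.

(0,0): Delta=1.0119 Bond=-30.6422
V0=31.0862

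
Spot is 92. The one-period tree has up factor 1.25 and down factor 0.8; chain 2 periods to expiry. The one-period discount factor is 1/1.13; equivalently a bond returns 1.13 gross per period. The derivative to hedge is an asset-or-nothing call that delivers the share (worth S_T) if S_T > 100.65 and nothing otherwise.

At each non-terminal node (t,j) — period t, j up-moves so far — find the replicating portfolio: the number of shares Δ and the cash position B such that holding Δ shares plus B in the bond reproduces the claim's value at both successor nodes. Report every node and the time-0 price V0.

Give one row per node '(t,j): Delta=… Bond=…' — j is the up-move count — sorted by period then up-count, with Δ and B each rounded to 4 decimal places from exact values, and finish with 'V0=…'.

(0,0): Delta=2.2534 Bond=-146.7675
(1,0): Delta=0.0000 Bond=0.0000
(1,1): Delta=2.7778 Bond=-226.1554
V0=60.5416

The replicating-portfolio and risk-neutral prices coincide; use p* = (1.13−0.8)/(1.25−0.8) = 0.7333 for the latter.
At expiry t=2: V(2,0)=0.0000, V(2,1)=0.0000, V(2,2)=143.7500
Node (1,0) S=73.6000: V=(p*·0.0000+(1−p*)·0.0000)/1.13=0.0000; Δ=(0.0000−0.0000)/(92.0000−58.8800)=0.0000; B=V−Δ·S=0.0000
Node (1,1) S=115.0000: V=(p*·143.7500+(1−p*)·0.0000)/1.13=93.2891; Δ=(143.7500−0.0000)/(143.7500−92.0000)=2.7778; B=V−Δ·S=-226.1554
Node (0,0) S=92.0000: V=(p*·93.2891+(1−p*)·0.0000)/1.13=60.5416; Δ=(93.2891−0.0000)/(115.0000−73.6000)=2.2534; B=V−Δ·S=-146.7675
Root portfolio cost Δ·92+B reproduces V0=60.5416.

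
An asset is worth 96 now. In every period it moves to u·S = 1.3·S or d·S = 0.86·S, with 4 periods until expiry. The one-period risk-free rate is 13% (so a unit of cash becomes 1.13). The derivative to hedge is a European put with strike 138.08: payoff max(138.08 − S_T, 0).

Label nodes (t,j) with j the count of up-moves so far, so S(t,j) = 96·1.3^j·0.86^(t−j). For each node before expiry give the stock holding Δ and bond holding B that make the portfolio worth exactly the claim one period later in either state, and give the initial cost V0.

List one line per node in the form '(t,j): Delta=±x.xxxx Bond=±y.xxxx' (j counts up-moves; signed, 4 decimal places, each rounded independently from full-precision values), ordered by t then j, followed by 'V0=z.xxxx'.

(0,0): Delta=-0.3381 Bond=42.4619
(1,0): Delta=-0.6485 Bond=73.6080
(1,1): Delta=-0.2088 Bond=31.8469
(2,0): Delta=-1.0000 Bond=108.1369
(2,1): Delta=-0.5020 Bond=67.4616
(2,2): Delta=-0.0866 Bond=16.1698
(3,0): Delta=-1.0000 Bond=122.1947
(3,1): Delta=-1.0000 Bond=122.1947
(3,2): Delta=-0.2946 Bond=47.2918
(3,3): Delta=0.0000 Bond=0.0000
V0=10.0074

Risk-neutral probability p* = (R−d)/(u−d) = (1.13−0.86)/(1.3−0.86) = 0.6136.
Payoff layer (t=4): V(4,0)=85.5672, V(4,1)=58.7002, V(4,2)=18.0873, V(4,3)=0.0000, V(4,4)=0.0000
(3,0): S=61.0614. Δ = (V_up−V_dn)/(S_up−S_dn) = (58.7002−85.5672)/(79.3798−52.5128) = -1.0000. V = [p*·58.7002 + (1−p*)·85.5672]/1.13 = 61.1333. B = V − Δ·S = 122.1947.
(3,1): S=92.3021. Δ = (V_up−V_dn)/(S_up−S_dn) = (18.0873−58.7002)/(119.9927−79.3798) = -1.0000. V = [p*·18.0873 + (1−p*)·58.7002]/1.13 = 29.8926. B = V − Δ·S = 122.1947.
(3,2): S=139.5264. Δ = (V_up−V_dn)/(S_up−S_dn) = (0.0000−18.0873)/(181.3843−119.9927) = -0.2946. V = [p*·0.0000 + (1−p*)·18.0873]/1.13 = 6.1843. B = V − Δ·S = 47.2918.
(3,3): S=210.9120. Δ = (V_up−V_dn)/(S_up−S_dn) = (0.0000−0.0000)/(274.1856−181.3843) = 0.0000. V = [p*·0.0000 + (1−p*)·0.0000]/1.13 = 0.0000. B = V − Δ·S = 0.0000.
(2,0): S=71.0016. Δ = (V_up−V_dn)/(S_up−S_dn) = (29.8926−61.1333)/(92.3021−61.0614) = -1.0000. V = [p*·29.8926 + (1−p*)·61.1333]/1.13 = 37.1353. B = V − Δ·S = 108.1369.
(2,1): S=107.3280. Δ = (V_up−V_dn)/(S_up−S_dn) = (6.1843−29.8926)/(139.5264−92.3021) = -0.5020. V = [p*·6.1843 + (1−p*)·29.8926]/1.13 = 13.5791. B = V − Δ·S = 67.4616.
(2,2): S=162.2400. Δ = (V_up−V_dn)/(S_up−S_dn) = (0.0000−6.1843)/(210.9120−139.5264) = -0.0866. V = [p*·0.0000 + (1−p*)·6.1843]/1.13 = 2.1145. B = V − Δ·S = 16.1698.
(1,0): S=82.5600. Δ = (V_up−V_dn)/(S_up−S_dn) = (13.5791−37.1353)/(107.3280−71.0016) = -0.6485. V = [p*·13.5791 + (1−p*)·37.1353]/1.13 = 20.0711. B = V − Δ·S = 73.6080.
(1,1): S=124.8000. Δ = (V_up−V_dn)/(S_up−S_dn) = (2.1145−13.5791)/(162.2400−107.3280) = -0.2088. V = [p*·2.1145 + (1−p*)·13.5791]/1.13 = 5.7911. B = V − Δ·S = 31.8469.
(0,0): S=96.0000. Δ = (V_up−V_dn)/(S_up−S_dn) = (5.7911−20.0711)/(124.8000−82.5600) = -0.3381. V = [p*·5.7911 + (1−p*)·20.0711]/1.13 = 10.0074. B = V − Δ·S = 42.4619.
Each (Δ,B) replicates both successor values, so the strategy is self-financing and V0 is arbitrage-free.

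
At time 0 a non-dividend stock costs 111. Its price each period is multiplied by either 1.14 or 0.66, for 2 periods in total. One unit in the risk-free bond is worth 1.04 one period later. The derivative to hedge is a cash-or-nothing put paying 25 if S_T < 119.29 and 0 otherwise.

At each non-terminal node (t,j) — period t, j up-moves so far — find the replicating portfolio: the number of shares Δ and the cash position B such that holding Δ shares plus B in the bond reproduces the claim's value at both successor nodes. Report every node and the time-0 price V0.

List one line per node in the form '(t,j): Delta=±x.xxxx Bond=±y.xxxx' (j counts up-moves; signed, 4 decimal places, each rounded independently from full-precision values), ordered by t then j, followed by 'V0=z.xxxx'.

The replicating-portfolio and risk-neutral prices coincide; use p* = (1.04−0.66)/(1.14−0.66) = 0.7917 for the latter.
At expiry t=2: V(2,0)=25.0000, V(2,1)=25.0000, V(2,2)=0.0000
Node (1,0) S=73.2600: V=(p*·25.0000+(1−p*)·25.0000)/1.04=24.0385; Δ=(25.0000−25.0000)/(83.5164−48.3516)=0.0000; B=V−Δ·S=24.0385
Node (1,1) S=126.5400: V=(p*·0.0000+(1−p*)·25.0000)/1.04=5.0080; Δ=(0.0000−25.0000)/(144.2556−83.5164)=-0.4116; B=V−Δ·S=57.0913
Node (0,0) S=111.0000: V=(p*·5.0080+(1−p*)·24.0385)/1.04=8.6276; Δ=(5.0080−24.0385)/(126.5400−73.2600)=-0.3572; B=V−Δ·S=48.2744
Root portfolio cost Δ·111+B reproduces V0=8.6276.

(0,0): Delta=-0.3572 Bond=48.2744
(1,0): Delta=0.0000 Bond=24.0385
(1,1): Delta=-0.4116 Bond=57.0913
V0=8.6276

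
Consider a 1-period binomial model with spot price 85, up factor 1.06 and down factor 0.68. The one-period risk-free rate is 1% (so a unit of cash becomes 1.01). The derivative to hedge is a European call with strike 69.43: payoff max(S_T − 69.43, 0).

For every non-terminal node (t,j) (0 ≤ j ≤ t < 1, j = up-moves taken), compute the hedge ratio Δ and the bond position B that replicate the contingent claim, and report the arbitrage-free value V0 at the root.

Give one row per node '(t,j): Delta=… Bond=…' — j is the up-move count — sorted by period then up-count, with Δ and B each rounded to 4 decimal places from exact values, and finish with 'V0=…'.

Since d<R<u, set p* = (R−d)/(u−d) = 0.8684; price each node as the discounted p*-expectation of its children.
Terminal payoffs: V(1,0)=0.0000, V(1,1)=20.6700
Node (0,0) S=85.0000: V=(p*·20.6700+(1−p*)·0.0000)/1.01=17.7725; Δ=(20.6700−0.0000)/(90.1000−57.8000)=0.6399; B=V−Δ·S=-36.6222
Each (Δ,B) replicates both successor values, so the strategy is self-financing and V0 is arbitrage-free.

(0,0): Delta=0.6399 Bond=-36.6222
V0=17.7725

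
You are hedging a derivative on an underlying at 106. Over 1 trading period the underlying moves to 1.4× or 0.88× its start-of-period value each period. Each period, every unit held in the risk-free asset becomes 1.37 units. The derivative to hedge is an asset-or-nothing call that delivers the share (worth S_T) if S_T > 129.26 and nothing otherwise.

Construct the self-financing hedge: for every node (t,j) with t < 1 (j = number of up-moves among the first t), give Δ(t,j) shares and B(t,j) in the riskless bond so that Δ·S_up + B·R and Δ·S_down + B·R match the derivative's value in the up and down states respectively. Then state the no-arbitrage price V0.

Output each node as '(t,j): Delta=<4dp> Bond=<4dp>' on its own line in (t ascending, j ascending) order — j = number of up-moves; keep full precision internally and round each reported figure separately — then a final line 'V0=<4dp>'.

Since d<R<u, set p* = (R−d)/(u−d) = 0.9423; price each node as the discounted p*-expectation of its children.
Payoff layer (t=1): V(1,0)=0.0000, V(1,1)=148.4000
(0,0): S=106.0000. Δ = (V_up−V_dn)/(S_up−S_dn) = (148.4000−0.0000)/(148.4000−93.2800) = 2.6923. V = [p*·148.4000 + (1−p*)·0.0000]/1.37 = 102.0719. B = V − Δ·S = -183.3127.
Each (Δ,B) replicates both successor values, so the strategy is self-financing and V0 is arbitrage-free.

(0,0): Delta=2.6923 Bond=-183.3127
V0=102.0719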